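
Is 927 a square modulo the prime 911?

yes

(927/911)
  = (16/911)    [927 ≡ 16 mod 911]
  = (1/911)    [911 ≡ 7 mod 8 ⇒ (2/911)^4 = +1]
  = 1    [(1/911) = 1]
(927/911) = 1, and 911 is prime, so 927 is a quadratic residue mod 911.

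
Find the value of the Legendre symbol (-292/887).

1

(-292/887)
  = (595/887)    [-292 ≡ 595 mod 887]
  = -(887/595)    [QR: both ≡ 3 mod 4, sign flips]
  = -(292/595)    [887 ≡ 292 mod 595]
  = -(73/595)    [595 ≡ 3 mod 8 ⇒ (2/595)^2 = +1]
  = -(595/73)    [QR: 73 ≡ 1 mod 4, sign kept]
  = -(11/73)    [595 ≡ 11 mod 73]
  = -(73/11)    [QR: 73 ≡ 1 mod 4, sign kept]
  = -(7/11)    [73 ≡ 7 mod 11]
  = (11/7)    [QR: both ≡ 3 mod 4, sign flips]
  = (4/7)    [11 ≡ 4 mod 7]
  = (1/7)    [7 ≡ 7 mod 8 ⇒ (2/7)^2 = +1]
  = 1    [(1/7) = 1]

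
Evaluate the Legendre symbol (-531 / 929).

-1

(-531 / 929)
  = (398 / 929)    [-531 ≡ 398 mod 929]
  = (199 / 929)    [929 ≡ 1 mod 8 ⇒ (2 / 929) = +1]
  = (929 / 199)    [QR: 929 ≡ 1 mod 4, sign kept]
  = (133 / 199)    [929 ≡ 133 mod 199]
  = (199 / 133)    [QR: 133 ≡ 1 mod 4, sign kept]
  = (66 / 133)    [199 ≡ 66 mod 133]
  = -(33 / 133)    [133 ≡ 5 mod 8 ⇒ (2 / 133) = -1]
  = -(133 / 33)    [QR: 33 ≡ 1 mod 4, sign kept]
  = -(1 / 33)    [133 ≡ 1 mod 33]
  = -1    [(1 / 33) = 1]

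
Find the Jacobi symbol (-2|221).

-1

(-2|221)
  = (219|221)    [-2 ≡ 219 mod 221]
  = (221|219)    [QR: 221 ≡ 1 mod 4, sign kept]
  = (2|219)    [221 ≡ 2 mod 219]
  = -(1|219)    [219 ≡ 3 mod 8 ⇒ (2|219) = -1]
  = -1    [(1|219) = 1]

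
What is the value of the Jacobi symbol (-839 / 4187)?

Pull out -1: (-839 / 4187) = (-1 / 4187)·(839 / 4187). Since 4187 ≡ 3 (mod 4), (-1 / 4187) = -1. Now have -(839 / 4187).
Both 839 ≡ 3 and 4187 ≡ 3 (mod 4), so reciprocity gives (839 / 4187) = -(4187 / 839). Reduce: 4187 ≡ 831 (mod 839). Now have (831 / 839).
Both 831 ≡ 3 and 839 ≡ 3 (mod 4), so reciprocity gives (831 / 839) = -(839 / 831). Reduce: 839 ≡ 8 (mod 831). Now have -(8 / 831).
Factor out 2: 8 = 2^3. Since 831 ≡ 7 (mod 8), (2 / 831) = +1, and (2 / 831)^3 = +1. Now have -(1 / 831).
(1 / 831) = 1. Collecting the sign factors: -1.

-1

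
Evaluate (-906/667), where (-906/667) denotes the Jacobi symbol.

-1

Reduce the numerator: -906 ≡ 428 (mod 667), so (-906/667) = (428/667).
Factor out 2: 428 = 2^2·107. Since 667 ≡ 3 (mod 8), (2/667) = -1, and (2/667)^2 = +1. Now have (107/667).
Both 107 ≡ 3 and 667 ≡ 3 (mod 4), so reciprocity gives (107/667) = -(667/107). Reduce: 667 ≡ 25 (mod 107). Now have -(25/107).
25 ≡ 1 (mod 4), so quadratic reciprocity gives (25/107) = (107/25). Reduce: 107 ≡ 7 (mod 25). Now have -(7/25).
25 ≡ 1 (mod 4), so quadratic reciprocity gives (7/25) = (25/7). Reduce: 25 ≡ 4 (mod 7). Now have -(4/7).
Factor out 2: 4 = 2^2. Since 7 ≡ 7 (mod 8), (2/7) = +1, and (2/7)^2 = +1. Now have -(1/7).
(1/7) = 1. Collecting the sign factors: -1.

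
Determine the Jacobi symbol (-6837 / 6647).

Reduce the numerator: -6837 ≡ 6457 (mod 6647), so (-6837 / 6647) = (6457 / 6647).
6457 ≡ 1 (mod 4), so quadratic reciprocity gives (6457 / 6647) = (6647 / 6457). Reduce: 6647 ≡ 190 (mod 6457). Now have (190 / 6457).
Factor out 2: 190 = 2·95. Since 6457 ≡ 1 (mod 8), (2 / 6457) = +1. Now have (95 / 6457).
6457 ≡ 1 (mod 4), so quadratic reciprocity gives (95 / 6457) = (6457 / 95). Reduce: 6457 ≡ 92 (mod 95). Now have (92 / 95).
Factor out 2: 92 = 2^2·23. Since 95 ≡ 7 (mod 8), (2 / 95) = +1, and (2 / 95)^2 = +1. Now have (23 / 95).
Both 23 ≡ 3 and 95 ≡ 3 (mod 4), so reciprocity gives (23 / 95) = -(95 / 23). Reduce: 95 ≡ 3 (mod 23). Now have -(3 / 23).
Both 3 ≡ 3 and 23 ≡ 3 (mod 4), so reciprocity gives (3 / 23) = -(23 / 3). Reduce: 23 ≡ 2 (mod 3). Now have (2 / 3).
Factor out 2: 2 = 2. Since 3 ≡ 3 (mod 8), (2 / 3) = -1. Now have -(1 / 3).
(1 / 3) = 1. Collecting the sign factors: -1.

-1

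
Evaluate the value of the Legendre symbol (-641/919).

1

Pull out -1: (-641/919) = (-1/919)·(641/919). Since 919 ≡ 3 (mod 4), (-1/919) = -1. Now have -(641/919).
641 ≡ 1 (mod 4), so quadratic reciprocity gives (641/919) = (919/641). Reduce: 919 ≡ 278 (mod 641). Now have -(278/641).
Factor out 2: 278 = 2·139. Since 641 ≡ 1 (mod 8), (2/641) = +1. Now have -(139/641).
641 ≡ 1 (mod 4), so quadratic reciprocity gives (139/641) = (641/139). Reduce: 641 ≡ 85 (mod 139). Now have -(85/139).
85 ≡ 1 (mod 4), so quadratic reciprocity gives (85/139) = (139/85). Reduce: 139 ≡ 54 (mod 85). Now have -(54/85).
Factor out 2: 54 = 2·27. Since 85 ≡ 5 (mod 8), (2/85) = -1. Now have (27/85).
85 ≡ 1 (mod 4), so quadratic reciprocity gives (27/85) = (85/27). Reduce: 85 ≡ 4 (mod 27). Now have (4/27).
Factor out 2: 4 = 2^2. Since 27 ≡ 3 (mod 8), (2/27) = -1, and (2/27)^2 = +1. Now have (1/27).
(1/27) = 1. Collecting the sign factors: 1.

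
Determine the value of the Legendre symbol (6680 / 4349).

Reduce the numerator: 6680 ≡ 2331 (mod 4349), so (6680 / 4349) = (2331 / 4349).
4349 ≡ 1 (mod 4), so quadratic reciprocity gives (2331 / 4349) = (4349 / 2331). Reduce: 4349 ≡ 2018 (mod 2331). Now have (2018 / 2331).
Factor out 2: 2018 = 2·1009. Since 2331 ≡ 3 (mod 8), (2 / 2331) = -1. Now have -(1009 / 2331).
1009 ≡ 1 (mod 4), so quadratic reciprocity gives (1009 / 2331) = (2331 / 1009). Reduce: 2331 ≡ 313 (mod 1009). Now have -(313 / 1009).
313 ≡ 1 (mod 4), so quadratic reciprocity gives (313 / 1009) = (1009 / 313). Reduce: 1009 ≡ 70 (mod 313). Now have -(70 / 313).
Factor out 2: 70 = 2·35. Since 313 ≡ 1 (mod 8), (2 / 313) = +1. Now have -(35 / 313).
313 ≡ 1 (mod 4), so quadratic reciprocity gives (35 / 313) = (313 / 35). Reduce: 313 ≡ 33 (mod 35). Now have -(33 / 35).
33 ≡ 1 (mod 4), so quadratic reciprocity gives (33 / 35) = (35 / 33). Reduce: 35 ≡ 2 (mod 33). Now have -(2 / 33).
Factor out 2: 2 = 2. Since 33 ≡ 1 (mod 8), (2 / 33) = +1. Now have -(1 / 33).
(1 / 33) = 1. Collecting the sign factors: -1.

-1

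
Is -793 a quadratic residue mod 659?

Reduce the numerator: -793 ≡ 525 (mod 659), so (-793|659) = (525|659).
525 ≡ 1 (mod 4), so quadratic reciprocity gives (525|659) = (659|525). Reduce: 659 ≡ 134 (mod 525). Now have (134|525).
Factor out 2: 134 = 2·67. Since 525 ≡ 5 (mod 8), (2|525) = -1. Now have -(67|525).
525 ≡ 1 (mod 4), so quadratic reciprocity gives (67|525) = (525|67). Reduce: 525 ≡ 56 (mod 67). Now have -(56|67).
Factor out 2: 56 = 2^3·7. Since 67 ≡ 3 (mod 8), (2|67) = -1, and (2|67)^3 = -1. Now have (7|67).
Both 7 ≡ 3 and 67 ≡ 3 (mod 4), so reciprocity gives (7|67) = -(67|7). Reduce: 67 ≡ 4 (mod 7). Now have -(4|7).
Factor out 2: 4 = 2^2. Since 7 ≡ 7 (mod 8), (2|7) = +1, and (2|7)^2 = +1. Now have -(1|7).
(1|7) = 1. Collecting the sign factors: -1.
The Legendre symbol is -1, so x^2 ≡ -793 (mod 659) has no solution.

no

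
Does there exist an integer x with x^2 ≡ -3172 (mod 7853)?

yes

Reduce the numerator: -3172 ≡ 4681 (mod 7853), so (-3172/7853) = (4681/7853).
4681 ≡ 1 (mod 4), so quadratic reciprocity gives (4681/7853) = (7853/4681). Reduce: 7853 ≡ 3172 (mod 4681). Now have (3172/4681).
Factor out 2: 3172 = 2^2·793. Since 4681 ≡ 1 (mod 8), (2/4681) = +1, and (2/4681)^2 = +1. Now have (793/4681).
793 ≡ 1 (mod 4), so quadratic reciprocity gives (793/4681) = (4681/793). Reduce: 4681 ≡ 716 (mod 793). Now have (716/793).
Factor out 2: 716 = 2^2·179. Since 793 ≡ 1 (mod 8), (2/793) = +1, and (2/793)^2 = +1. Now have (179/793).
793 ≡ 1 (mod 4), so quadratic reciprocity gives (179/793) = (793/179). Reduce: 793 ≡ 77 (mod 179). Now have (77/179).
77 ≡ 1 (mod 4), so quadratic reciprocity gives (77/179) = (179/77). Reduce: 179 ≡ 25 (mod 77). Now have (25/77).
25 ≡ 1 (mod 4), so quadratic reciprocity gives (25/77) = (77/25). Reduce: 77 ≡ 2 (mod 25). Now have (2/25).
Factor out 2: 2 = 2. Since 25 ≡ 1 (mod 8), (2/25) = +1. Now have (1/25).
(1/25) = 1. Collecting the sign factors: 1.
(-3172/7853) = 1, and 7853 is prime, so -3172 is a quadratic residue mod 7853.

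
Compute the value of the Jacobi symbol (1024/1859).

(1024/1859)
  = (1/1859)    [1859 ≡ 3 mod 8 ⇒ (2/1859)^10 = +1]
  = 1    [(1/1859) = 1]

1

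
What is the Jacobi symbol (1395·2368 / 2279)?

By multiplicativity, (1395·2368 / 2279) = (1395 / 2279)·(2368 / 2279).
First factor (1395 / 2279):
(1395 / 2279)
  = -(2279 / 1395)    [QR: both ≡ 3 mod 4, sign flips]
  = -(884 / 1395)    [2279 ≡ 884 mod 1395]
  = -(221 / 1395)    [1395 ≡ 3 mod 8 ⇒ (2 / 1395)^2 = +1]
  = -(1395 / 221)    [QR: 221 ≡ 1 mod 4, sign kept]
  = -(69 / 221)    [1395 ≡ 69 mod 221]
  = -(221 / 69)    [QR: 69 ≡ 1 mod 4, sign kept]
  = -(14 / 69)    [221 ≡ 14 mod 69]
  = (7 / 69)    [69 ≡ 5 mod 8 ⇒ (2 / 69) = -1]
  = (69 / 7)    [QR: 69 ≡ 1 mod 4, sign kept]
  = (6 / 7)    [69 ≡ 6 mod 7]
  = (3 / 7)    [7 ≡ 7 mod 8 ⇒ (2 / 7) = +1]
  = -(7 / 3)    [QR: both ≡ 3 mod 4, sign flips]
  = -(1 / 3)    [7 ≡ 1 mod 3]
  = -1    [(1 / 3) = 1]
Second factor (2368 / 2279):
(2368 / 2279)
  = (89 / 2279)    [2368 ≡ 89 mod 2279]
  = (2279 / 89)    [QR: 89 ≡ 1 mod 4, sign kept]
  = (54 / 89)    [2279 ≡ 54 mod 89]
  = (27 / 89)    [89 ≡ 1 mod 8 ⇒ (2 / 89) = +1]
  = (89 / 27)    [QR: 89 ≡ 1 mod 4, sign kept]
  = (8 / 27)    [89 ≡ 8 mod 27]
  = -(1 / 27)    [27 ≡ 3 mod 8 ⇒ (2 / 27)^3 = -1]
  = -1    [(1 / 27) = 1]
Product: (-1)·(-1) = 1.

1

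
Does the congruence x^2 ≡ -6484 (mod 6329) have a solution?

(-6484/6329)
  = (6174/6329)    [-6484 ≡ 6174 mod 6329]
  = (3087/6329)    [6329 ≡ 1 mod 8 ⇒ (2/6329) = +1]
  = (6329/3087)    [QR: 6329 ≡ 1 mod 4, sign kept]
  = (155/3087)    [6329 ≡ 155 mod 3087]
  = -(3087/155)    [QR: both ≡ 3 mod 4, sign flips]
  = -(142/155)    [3087 ≡ 142 mod 155]
  = (71/155)    [155 ≡ 3 mod 8 ⇒ (2/155) = -1]
  = -(155/71)    [QR: both ≡ 3 mod 4, sign flips]
  = -(13/71)    [155 ≡ 13 mod 71]
  = -(71/13)    [QR: 13 ≡ 1 mod 4, sign kept]
  = -(6/13)    [71 ≡ 6 mod 13]
  = (3/13)    [13 ≡ 5 mod 8 ⇒ (2/13) = -1]
  = (13/3)    [QR: 13 ≡ 1 mod 4, sign kept]
  = (1/3)    [13 ≡ 1 mod 3]
  = 1    [(1/3) = 1]
The Legendre symbol is 1, so x^2 ≡ -6484 (mod 6329) has solution.

yes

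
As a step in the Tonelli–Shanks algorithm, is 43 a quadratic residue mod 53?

53 ≡ 1 (mod 4), so quadratic reciprocity gives (43|53) = (53|43). Reduce: 53 ≡ 10 (mod 43). Now have (10|43).
Factor out 2: 10 = 2·5. Since 43 ≡ 3 (mod 8), (2|43) = -1. Now have -(5|43).
5 ≡ 1 (mod 4), so quadratic reciprocity gives (5|43) = (43|5). Reduce: 43 ≡ 3 (mod 5). Now have -(3|5).
5 ≡ 1 (mod 4), so quadratic reciprocity gives (3|5) = (5|3). Reduce: 5 ≡ 2 (mod 3). Now have -(2|3).
Factor out 2: 2 = 2. Since 3 ≡ 3 (mod 8), (2|3) = -1. Now have (1|3).
(1|3) = 1. Collecting the sign factors: 1.
The Legendre symbol is 1, so x^2 ≡ 43 (mod 53) has solution.

yes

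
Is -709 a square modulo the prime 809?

(-709|809)
  = (100|809)    [-709 ≡ 100 mod 809]
  = (25|809)    [809 ≡ 1 mod 8 ⇒ (2|809)^2 = +1]
  = (809|25)    [QR: 25 ≡ 1 mod 4, sign kept]
  = (9|25)    [809 ≡ 9 mod 25]
  = (25|9)    [QR: 9 ≡ 1 mod 4, sign kept]
  = (7|9)    [25 ≡ 7 mod 9]
  = (9|7)    [QR: 9 ≡ 1 mod 4, sign kept]
  = (2|7)    [9 ≡ 2 mod 7]
  = (1|7)    [7 ≡ 7 mod 8 ⇒ (2|7) = +1]
  = 1    [(1|7) = 1]
(-709|809) = 1, and 809 is prime, so -709 is a quadratic residue mod 809.

yes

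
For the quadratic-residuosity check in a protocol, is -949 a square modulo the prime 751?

Pull out -1: (-949|751) = (-1|751)·(949|751). Since 751 ≡ 3 (mod 4), (-1|751) = -1. Now have -(949|751).
Reduce the numerator: 949 ≡ 198 (mod 751), so (949|751) = (198|751).
Factor out 2: 198 = 2·99. Since 751 ≡ 7 (mod 8), (2|751) = +1. Now have -(99|751).
Both 99 ≡ 3 and 751 ≡ 3 (mod 4), so reciprocity gives (99|751) = -(751|99). Reduce: 751 ≡ 58 (mod 99). Now have (58|99).
Factor out 2: 58 = 2·29. Since 99 ≡ 3 (mod 8), (2|99) = -1. Now have -(29|99).
29 ≡ 1 (mod 4), so quadratic reciprocity gives (29|99) = (99|29). Reduce: 99 ≡ 12 (mod 29). Now have -(12|29).
Factor out 2: 12 = 2^2·3. Since 29 ≡ 5 (mod 8), (2|29) = -1, and (2|29)^2 = +1. Now have -(3|29).
29 ≡ 1 (mod 4), so quadratic reciprocity gives (3|29) = (29|3). Reduce: 29 ≡ 2 (mod 3). Now have -(2|3).
Factor out 2: 2 = 2. Since 3 ≡ 3 (mod 8), (2|3) = -1. Now have (1|3).
(1|3) = 1. Collecting the sign factors: 1.
(-949|751) = 1, and 751 is prime, so -949 is a quadratic residue mod 751.

yes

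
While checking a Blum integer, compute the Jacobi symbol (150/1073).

(150/1073)
  = (75/1073)    [1073 ≡ 1 mod 8 ⇒ (2/1073) = +1]
  = (1073/75)    [QR: 1073 ≡ 1 mod 4, sign kept]
  = (23/75)    [1073 ≡ 23 mod 75]
  = -(75/23)    [QR: both ≡ 3 mod 4, sign flips]
  = -(6/23)    [75 ≡ 6 mod 23]
  = -(3/23)    [23 ≡ 7 mod 8 ⇒ (2/23) = +1]
  = (23/3)    [QR: both ≡ 3 mod 4, sign flips]
  = (2/3)    [23 ≡ 2 mod 3]
  = -(1/3)    [3 ≡ 3 mod 8 ⇒ (2/3) = -1]
  = -1    [(1/3) = 1]

-1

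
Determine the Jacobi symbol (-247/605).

(-247/605)
  = (358/605)    [-247 ≡ 358 mod 605]
  = -(179/605)    [605 ≡ 5 mod 8 ⇒ (2/605) = -1]
  = -(605/179)    [QR: 605 ≡ 1 mod 4, sign kept]
  = -(68/179)    [605 ≡ 68 mod 179]
  = -(17/179)    [179 ≡ 3 mod 8 ⇒ (2/179)^2 = +1]
  = -(179/17)    [QR: 17 ≡ 1 mod 4, sign kept]
  = -(9/17)    [179 ≡ 9 mod 17]
  = -(17/9)    [QR: 9 ≡ 1 mod 4, sign kept]
  = -(8/9)    [17 ≡ 8 mod 9]
  = -(1/9)    [9 ≡ 1 mod 8 ⇒ (2/9)^3 = +1]
  = -1    [(1/9) = 1]

-1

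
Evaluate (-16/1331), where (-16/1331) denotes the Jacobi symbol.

(-16/1331)
  = -(16/1331)    [1331 ≡ 3 mod 4 ⇒ (-1/1331) = -1]
  = -(1/1331)    [1331 ≡ 3 mod 8 ⇒ (2/1331)^4 = +1]
  = -1    [(1/1331) = 1]

-1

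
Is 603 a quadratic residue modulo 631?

(603|631)
  = -(631|603)    [QR: both ≡ 3 mod 4, sign flips]
  = -(28|603)    [631 ≡ 28 mod 603]
  = -(7|603)    [603 ≡ 3 mod 8 ⇒ (2|603)^2 = +1]
  = (603|7)    [QR: both ≡ 3 mod 4, sign flips]
  = (1|7)    [603 ≡ 1 mod 7]
  = 1    [(1|7) = 1]
(603|631) = 1, and 631 is prime, so 603 is a quadratic residue mod 631.

yes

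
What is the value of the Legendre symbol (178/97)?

1

(178/97)
  = (81/97)    [178 ≡ 81 mod 97]
  = (97/81)    [QR: 81 ≡ 1 mod 4, sign kept]
  = (16/81)    [97 ≡ 16 mod 81]
  = (1/81)    [81 ≡ 1 mod 8 ⇒ (2/81)^4 = +1]
  = 1    [(1/81) = 1]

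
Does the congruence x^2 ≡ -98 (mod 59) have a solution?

(-98/59)
  = (20/59)    [-98 ≡ 20 mod 59]
  = (5/59)    [59 ≡ 3 mod 8 ⇒ (2/59)^2 = +1]
  = (59/5)    [QR: 5 ≡ 1 mod 4, sign kept]
  = (4/5)    [59 ≡ 4 mod 5]
  = (1/5)    [5 ≡ 5 mod 8 ⇒ (2/5)^2 = +1]
  = 1    [(1/5) = 1]
The Legendre symbol is 1, so x^2 ≡ -98 (mod 59) has solution.

yes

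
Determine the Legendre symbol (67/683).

1

(67/683)
  = -(683/67)    [QR: both ≡ 3 mod 4, sign flips]
  = -(13/67)    [683 ≡ 13 mod 67]
  = -(67/13)    [QR: 13 ≡ 1 mod 4, sign kept]
  = -(2/13)    [67 ≡ 2 mod 13]
  = (1/13)    [13 ≡ 5 mod 8 ⇒ (2/13) = -1]
  = 1    [(1/13) = 1]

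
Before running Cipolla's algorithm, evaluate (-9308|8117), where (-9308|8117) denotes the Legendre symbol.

1

(-9308|8117)
  = (9308|8117)    [8117 ≡ 1 mod 4 ⇒ (-1|8117) = +1]
  = (1191|8117)    [9308 ≡ 1191 mod 8117]
  = (8117|1191)    [QR: 8117 ≡ 1 mod 4, sign kept]
  = (971|1191)    [8117 ≡ 971 mod 1191]
  = -(1191|971)    [QR: both ≡ 3 mod 4, sign flips]
  = -(220|971)    [1191 ≡ 220 mod 971]
  = -(55|971)    [971 ≡ 3 mod 8 ⇒ (2|971)^2 = +1]
  = (971|55)    [QR: both ≡ 3 mod 4, sign flips]
  = (36|55)    [971 ≡ 36 mod 55]
  = (9|55)    [55 ≡ 7 mod 8 ⇒ (2|55)^2 = +1]
  = (55|9)    [QR: 9 ≡ 1 mod 4, sign kept]
  = (1|9)    [55 ≡ 1 mod 9]
  = 1    [(1|9) = 1]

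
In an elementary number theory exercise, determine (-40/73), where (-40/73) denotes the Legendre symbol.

-1

(-40/73)
  = (33/73)    [-40 ≡ 33 mod 73]
  = (73/33)    [QR: 33 ≡ 1 mod 4, sign kept]
  = (7/33)    [73 ≡ 7 mod 33]
  = (33/7)    [QR: 33 ≡ 1 mod 4, sign kept]
  = (5/7)    [33 ≡ 5 mod 7]
  = (7/5)    [QR: 5 ≡ 1 mod 4, sign kept]
  = (2/5)    [7 ≡ 2 mod 5]
  = -(1/5)    [5 ≡ 5 mod 8 ⇒ (2/5) = -1]
  = -1    [(1/5) = 1]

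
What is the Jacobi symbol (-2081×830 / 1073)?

-1

By multiplicativity, (-2081·830 / 1073) = (-2081 / 1073)·(830 / 1073).
First factor (-2081 / 1073):
Reduce the numerator: -2081 ≡ 65 (mod 1073), so (-2081 / 1073) = (65 / 1073).
65 ≡ 1 (mod 4), so quadratic reciprocity gives (65 / 1073) = (1073 / 65). Reduce: 1073 ≡ 33 (mod 65). Now have (33 / 65).
33 ≡ 1 (mod 4), so quadratic reciprocity gives (33 / 65) = (65 / 33). Reduce: 65 ≡ 32 (mod 33). Now have (32 / 33).
Factor out 2: 32 = 2^5. Since 33 ≡ 1 (mod 8), (2 / 33) = +1, and (2 / 33)^5 = +1. Now have (1 / 33).
(1 / 33) = 1. Collecting the sign factors: 1.
Second factor (830 / 1073):
Factor out 2: 830 = 2·415. Since 1073 ≡ 1 (mod 8), (2 / 1073) = +1. Now have (415 / 1073).
1073 ≡ 1 (mod 4), so quadratic reciprocity gives (415 / 1073) = (1073 / 415). Reduce: 1073 ≡ 243 (mod 415). Now have (243 / 415).
Both 243 ≡ 3 and 415 ≡ 3 (mod 4), so reciprocity gives (243 / 415) = -(415 / 243). Reduce: 415 ≡ 172 (mod 243). Now have -(172 / 243).
Factor out 2: 172 = 2^2·43. Since 243 ≡ 3 (mod 8), (2 / 243) = -1, and (2 / 243)^2 = +1. Now have -(43 / 243).
Both 43 ≡ 3 and 243 ≡ 3 (mod 4), so reciprocity gives (43 / 243) = -(243 / 43). Reduce: 243 ≡ 28 (mod 43). Now have (28 / 43).
Factor out 2: 28 = 2^2·7. Since 43 ≡ 3 (mod 8), (2 / 43) = -1, and (2 / 43)^2 = +1. Now have (7 / 43).
Both 7 ≡ 3 and 43 ≡ 3 (mod 4), so reciprocity gives (7 / 43) = -(43 / 7). Reduce: 43 ≡ 1 (mod 7). Now have -(1 / 7).
(1 / 7) = 1. Collecting the sign factors: -1.
Product: (1)·(-1) = -1.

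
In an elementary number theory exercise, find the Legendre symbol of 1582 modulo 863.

-1

(1582 / 863)
  = (719 / 863)    [1582 ≡ 719 mod 863]
  = -(863 / 719)    [QR: both ≡ 3 mod 4, sign flips]
  = -(144 / 719)    [863 ≡ 144 mod 719]
  = -(9 / 719)    [719 ≡ 7 mod 8 ⇒ (2 / 719)^4 = +1]
  = -(719 / 9)    [QR: 9 ≡ 1 mod 4, sign kept]
  = -(8 / 9)    [719 ≡ 8 mod 9]
  = -(1 / 9)    [9 ≡ 1 mod 8 ⇒ (2 / 9)^3 = +1]
  = -1    [(1 / 9) = 1]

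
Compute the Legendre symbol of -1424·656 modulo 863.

1

By multiplicativity, (-1424·656/863) = (-1424/863)·(656/863).
First factor (-1424/863):
Reduce the numerator: -1424 ≡ 302 (mod 863), so (-1424/863) = (302/863).
Factor out 2: 302 = 2·151. Since 863 ≡ 7 (mod 8), (2/863) = +1. Now have (151/863).
Both 151 ≡ 3 and 863 ≡ 3 (mod 4), so reciprocity gives (151/863) = -(863/151). Reduce: 863 ≡ 108 (mod 151). Now have -(108/151).
Factor out 2: 108 = 2^2·27. Since 151 ≡ 7 (mod 8), (2/151) = +1, and (2/151)^2 = +1. Now have -(27/151).
Both 27 ≡ 3 and 151 ≡ 3 (mod 4), so reciprocity gives (27/151) = -(151/27). Reduce: 151 ≡ 16 (mod 27). Now have (16/27).
Factor out 2: 16 = 2^4. Since 27 ≡ 3 (mod 8), (2/27) = -1, and (2/27)^4 = +1. Now have (1/27).
(1/27) = 1. Collecting the sign factors: 1.
Second factor (656/863):
Factor out 2: 656 = 2^4·41. Since 863 ≡ 7 (mod 8), (2/863) = +1, and (2/863)^4 = +1. Now have (41/863).
41 ≡ 1 (mod 4), so quadratic reciprocity gives (41/863) = (863/41). Reduce: 863 ≡ 2 (mod 41). Now have (2/41).
Factor out 2: 2 = 2. Since 41 ≡ 1 (mod 8), (2/41) = +1. Now have (1/41).
(1/41) = 1. Collecting the sign factors: 1.
Product: (1)·(1) = 1.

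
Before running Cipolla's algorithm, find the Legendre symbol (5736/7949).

1

Factor out 2: 5736 = 2^3·717. Since 7949 ≡ 5 (mod 8), (2/7949) = -1, and (2/7949)^3 = -1. Now have -(717/7949).
717 ≡ 1 (mod 4), so quadratic reciprocity gives (717/7949) = (7949/717). Reduce: 7949 ≡ 62 (mod 717). Now have -(62/717).
Factor out 2: 62 = 2·31. Since 717 ≡ 5 (mod 8), (2/717) = -1. Now have (31/717).
717 ≡ 1 (mod 4), so quadratic reciprocity gives (31/717) = (717/31). Reduce: 717 ≡ 4 (mod 31). Now have (4/31).
Factor out 2: 4 = 2^2. Since 31 ≡ 7 (mod 8), (2/31) = +1, and (2/31)^2 = +1. Now have (1/31).
(1/31) = 1. Collecting the sign factors: 1.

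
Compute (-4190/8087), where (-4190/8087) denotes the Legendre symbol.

1

(-4190/8087)
  = (3897/8087)    [-4190 ≡ 3897 mod 8087]
  = (8087/3897)    [QR: 3897 ≡ 1 mod 4, sign kept]
  = (293/3897)    [8087 ≡ 293 mod 3897]
  = (3897/293)    [QR: 293 ≡ 1 mod 4, sign kept]
  = (88/293)    [3897 ≡ 88 mod 293]
  = -(11/293)    [293 ≡ 5 mod 8 ⇒ (2/293)^3 = -1]
  = -(293/11)    [QR: 293 ≡ 1 mod 4, sign kept]
  = -(7/11)    [293 ≡ 7 mod 11]
  = (11/7)    [QR: both ≡ 3 mod 4, sign flips]
  = (4/7)    [11 ≡ 4 mod 7]
  = (1/7)    [7 ≡ 7 mod 8 ⇒ (2/7)^2 = +1]
  = 1    [(1/7) = 1]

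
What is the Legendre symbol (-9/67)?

-1

(-9/67)
  = -(9/67)    [67 ≡ 3 mod 4 ⇒ (-1/67) = -1]
  = -(67/9)    [QR: 9 ≡ 1 mod 4, sign kept]
  = -(4/9)    [67 ≡ 4 mod 9]
  = -(1/9)    [9 ≡ 1 mod 8 ⇒ (2/9)^2 = +1]
  = -1    [(1/9) = 1]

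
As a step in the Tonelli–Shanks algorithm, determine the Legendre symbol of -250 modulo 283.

(-250 / 283)
  = (33 / 283)    [-250 ≡ 33 mod 283]
  = (283 / 33)    [QR: 33 ≡ 1 mod 4, sign kept]
  = (19 / 33)    [283 ≡ 19 mod 33]
  = (33 / 19)    [QR: 33 ≡ 1 mod 4, sign kept]
  = (14 / 19)    [33 ≡ 14 mod 19]
  = -(7 / 19)    [19 ≡ 3 mod 8 ⇒ (2 / 19) = -1]
  = (19 / 7)    [QR: both ≡ 3 mod 4, sign flips]
  = (5 / 7)    [19 ≡ 5 mod 7]
  = (7 / 5)    [QR: 5 ≡ 1 mod 4, sign kept]
  = (2 / 5)    [7 ≡ 2 mod 5]
  = -(1 / 5)    [5 ≡ 5 mod 8 ⇒ (2 / 5) = -1]
  = -1    [(1 / 5) = 1]

-1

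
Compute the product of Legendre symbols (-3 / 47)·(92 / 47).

By multiplicativity, (-3·92 / 47) = (-3 / 47)·(92 / 47).
First factor (-3 / 47):
(-3 / 47)
  = (44 / 47)    [-3 ≡ 44 mod 47]
  = (11 / 47)    [47 ≡ 7 mod 8 ⇒ (2 / 47)^2 = +1]
  = -(47 / 11)    [QR: both ≡ 3 mod 4, sign flips]
  = -(3 / 11)    [47 ≡ 3 mod 11]
  = (11 / 3)    [QR: both ≡ 3 mod 4, sign flips]
  = (2 / 3)    [11 ≡ 2 mod 3]
  = -(1 / 3)    [3 ≡ 3 mod 8 ⇒ (2 / 3) = -1]
  = -1    [(1 / 3) = 1]
Second factor (92 / 47):
(92 / 47)
  = (45 / 47)    [92 ≡ 45 mod 47]
  = (47 / 45)    [QR: 45 ≡ 1 mod 4, sign kept]
  = (2 / 45)    [47 ≡ 2 mod 45]
  = -(1 / 45)    [45 ≡ 5 mod 8 ⇒ (2 / 45) = -1]
  = -1    [(1 / 45) = 1]
Product: (-1)·(-1) = 1.

1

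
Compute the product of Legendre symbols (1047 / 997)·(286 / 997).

-1

By multiplicativity, (1047·286 / 997) = (1047 / 997)·(286 / 997).
First factor (1047 / 997):
(1047 / 997)
  = (50 / 997)    [1047 ≡ 50 mod 997]
  = -(25 / 997)    [997 ≡ 5 mod 8 ⇒ (2 / 997) = -1]
  = -(997 / 25)    [QR: 25 ≡ 1 mod 4, sign kept]
  = -(22 / 25)    [997 ≡ 22 mod 25]
  = -(11 / 25)    [25 ≡ 1 mod 8 ⇒ (2 / 25) = +1]
  = -(25 / 11)    [QR: 25 ≡ 1 mod 4, sign kept]
  = -(3 / 11)    [25 ≡ 3 mod 11]
  = (11 / 3)    [QR: both ≡ 3 mod 4, sign flips]
  = (2 / 3)    [11 ≡ 2 mod 3]
  = -(1 / 3)    [3 ≡ 3 mod 8 ⇒ (2 / 3) = -1]
  = -1    [(1 / 3) = 1]
Second factor (286 / 997):
(286 / 997)
  = -(143 / 997)    [997 ≡ 5 mod 8 ⇒ (2 / 997) = -1]
  = -(997 / 143)    [QR: 997 ≡ 1 mod 4, sign kept]
  = -(139 / 143)    [997 ≡ 139 mod 143]
  = (143 / 139)    [QR: both ≡ 3 mod 4, sign flips]
  = (4 / 139)    [143 ≡ 4 mod 139]
  = (1 / 139)    [139 ≡ 3 mod 8 ⇒ (2 / 139)^2 = +1]
  = 1    [(1 / 139) = 1]
Product: (-1)·(1) = -1.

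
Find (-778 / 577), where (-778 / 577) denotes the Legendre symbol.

Reduce the numerator: -778 ≡ 376 (mod 577), so (-778 / 577) = (376 / 577).
Factor out 2: 376 = 2^3·47. Since 577 ≡ 1 (mod 8), (2 / 577) = +1, and (2 / 577)^3 = +1. Now have (47 / 577).
577 ≡ 1 (mod 4), so quadratic reciprocity gives (47 / 577) = (577 / 47). Reduce: 577 ≡ 13 (mod 47). Now have (13 / 47).
13 ≡ 1 (mod 4), so quadratic reciprocity gives (13 / 47) = (47 / 13). Reduce: 47 ≡ 8 (mod 13). Now have (8 / 13).
Factor out 2: 8 = 2^3. Since 13 ≡ 5 (mod 8), (2 / 13) = -1, and (2 / 13)^3 = -1. Now have -(1 / 13).
(1 / 13) = 1. Collecting the sign factors: -1.

-1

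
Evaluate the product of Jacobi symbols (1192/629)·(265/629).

By multiplicativity, (1192·265/629) = (1192/629)·(265/629).
First factor (1192/629):
(1192/629)
  = (563/629)    [1192 ≡ 563 mod 629]
  = (629/563)    [QR: 629 ≡ 1 mod 4, sign kept]
  = (66/563)    [629 ≡ 66 mod 563]
  = -(33/563)    [563 ≡ 3 mod 8 ⇒ (2/563) = -1]
  = -(563/33)    [QR: 33 ≡ 1 mod 4, sign kept]
  = -(2/33)    [563 ≡ 2 mod 33]
  = -(1/33)    [33 ≡ 1 mod 8 ⇒ (2/33) = +1]
  = -1    [(1/33) = 1]
Second factor (265/629):
(265/629)
  = (629/265)    [QR: 265 ≡ 1 mod 4, sign kept]
  = (99/265)    [629 ≡ 99 mod 265]
  = (265/99)    [QR: 265 ≡ 1 mod 4, sign kept]
  = (67/99)    [265 ≡ 67 mod 99]
  = -(99/67)    [QR: both ≡ 3 mod 4, sign flips]
  = -(32/67)    [99 ≡ 32 mod 67]
  = (1/67)    [67 ≡ 3 mod 8 ⇒ (2/67)^5 = -1]
  = 1    [(1/67) = 1]
Product: (-1)·(1) = -1.

-1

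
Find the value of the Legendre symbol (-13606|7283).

-1

Pull out -1: (-13606|7283) = (-1|7283)·(13606|7283). Since 7283 ≡ 3 (mod 4), (-1|7283) = -1. Now have -(13606|7283).
Reduce the numerator: 13606 ≡ 6323 (mod 7283), so (13606|7283) = (6323|7283).
Both 6323 ≡ 3 and 7283 ≡ 3 (mod 4), so reciprocity gives (6323|7283) = -(7283|6323). Reduce: 7283 ≡ 960 (mod 6323). Now have (960|6323).
Factor out 2: 960 = 2^6·15. Since 6323 ≡ 3 (mod 8), (2|6323) = -1, and (2|6323)^6 = +1. Now have (15|6323).
Both 15 ≡ 3 and 6323 ≡ 3 (mod 4), so reciprocity gives (15|6323) = -(6323|15). Reduce: 6323 ≡ 8 (mod 15). Now have -(8|15).
Factor out 2: 8 = 2^3. Since 15 ≡ 7 (mod 8), (2|15) = +1, and (2|15)^3 = +1. Now have -(1|15).
(1|15) = 1. Collecting the sign factors: -1.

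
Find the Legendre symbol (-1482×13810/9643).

1

By multiplicativity, (-1482·13810/9643) = (-1482/9643)·(13810/9643).
First factor (-1482/9643):
(-1482/9643)
  = -(1482/9643)    [9643 ≡ 3 mod 4 ⇒ (-1/9643) = -1]
  = (741/9643)    [9643 ≡ 3 mod 8 ⇒ (2/9643) = -1]
  = (9643/741)    [QR: 741 ≡ 1 mod 4, sign kept]
  = (10/741)    [9643 ≡ 10 mod 741]
  = -(5/741)    [741 ≡ 5 mod 8 ⇒ (2/741) = -1]
  = -(741/5)    [QR: 5 ≡ 1 mod 4, sign kept]
  = -(1/5)    [741 ≡ 1 mod 5]
  = -1    [(1/5) = 1]
Second factor (13810/9643):
(13810/9643)
  = (4167/9643)    [13810 ≡ 4167 mod 9643]
  = -(9643/4167)    [QR: both ≡ 3 mod 4, sign flips]
  = -(1309/4167)    [9643 ≡ 1309 mod 4167]
  = -(4167/1309)    [QR: 1309 ≡ 1 mod 4, sign kept]
  = -(240/1309)    [4167 ≡ 240 mod 1309]
  = -(15/1309)    [1309 ≡ 5 mod 8 ⇒ (2/1309)^4 = +1]
  = -(1309/15)    [QR: 1309 ≡ 1 mod 4, sign kept]
  = -(4/15)    [1309 ≡ 4 mod 15]
  = -(1/15)    [15 ≡ 7 mod 8 ⇒ (2/15)^2 = +1]
  = -1    [(1/15) = 1]
Product: (-1)·(-1) = 1.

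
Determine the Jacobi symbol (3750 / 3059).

Reduce the numerator: 3750 ≡ 691 (mod 3059), so (3750 / 3059) = (691 / 3059).
Both 691 ≡ 3 and 3059 ≡ 3 (mod 4), so reciprocity gives (691 / 3059) = -(3059 / 691). Reduce: 3059 ≡ 295 (mod 691). Now have -(295 / 691).
Both 295 ≡ 3 and 691 ≡ 3 (mod 4), so reciprocity gives (295 / 691) = -(691 / 295). Reduce: 691 ≡ 101 (mod 295). Now have (101 / 295).
101 ≡ 1 (mod 4), so quadratic reciprocity gives (101 / 295) = (295 / 101). Reduce: 295 ≡ 93 (mod 101). Now have (93 / 101).
93 ≡ 1 (mod 4), so quadratic reciprocity gives (93 / 101) = (101 / 93). Reduce: 101 ≡ 8 (mod 93). Now have (8 / 93).
Factor out 2: 8 = 2^3. Since 93 ≡ 5 (mod 8), (2 / 93) = -1, and (2 / 93)^3 = -1. Now have -(1 / 93).
(1 / 93) = 1. Collecting the sign factors: -1.

-1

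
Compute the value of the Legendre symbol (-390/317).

1

(-390/317)
  = (244/317)    [-390 ≡ 244 mod 317]
  = (61/317)    [317 ≡ 5 mod 8 ⇒ (2/317)^2 = +1]
  = (317/61)    [QR: 61 ≡ 1 mod 4, sign kept]
  = (12/61)    [317 ≡ 12 mod 61]
  = (3/61)    [61 ≡ 5 mod 8 ⇒ (2/61)^2 = +1]
  = (61/3)    [QR: 61 ≡ 1 mod 4, sign kept]
  = (1/3)    [61 ≡ 1 mod 3]
  = 1    [(1/3) = 1]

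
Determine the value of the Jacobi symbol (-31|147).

Reduce the numerator: -31 ≡ 116 (mod 147), so (-31|147) = (116|147).
Factor out 2: 116 = 2^2·29. Since 147 ≡ 3 (mod 8), (2|147) = -1, and (2|147)^2 = +1. Now have (29|147).
29 ≡ 1 (mod 4), so quadratic reciprocity gives (29|147) = (147|29). Reduce: 147 ≡ 2 (mod 29). Now have (2|29).
Factor out 2: 2 = 2. Since 29 ≡ 5 (mod 8), (2|29) = -1. Now have -(1|29).
(1|29) = 1. Collecting the sign factors: -1.

-1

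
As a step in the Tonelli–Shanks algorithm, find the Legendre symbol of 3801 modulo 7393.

-1

3801 ≡ 1 (mod 4), so quadratic reciprocity gives (3801 / 7393) = (7393 / 3801). Reduce: 7393 ≡ 3592 (mod 3801). Now have (3592 / 3801).
Factor out 2: 3592 = 2^3·449. Since 3801 ≡ 1 (mod 8), (2 / 3801) = +1, and (2 / 3801)^3 = +1. Now have (449 / 3801).
449 ≡ 1 (mod 4), so quadratic reciprocity gives (449 / 3801) = (3801 / 449). Reduce: 3801 ≡ 209 (mod 449). Now have (209 / 449).
209 ≡ 1 (mod 4), so quadratic reciprocity gives (209 / 449) = (449 / 209). Reduce: 449 ≡ 31 (mod 209). Now have (31 / 209).
209 ≡ 1 (mod 4), so quadratic reciprocity gives (31 / 209) = (209 / 31). Reduce: 209 ≡ 23 (mod 31). Now have (23 / 31).
Both 23 ≡ 3 and 31 ≡ 3 (mod 4), so reciprocity gives (23 / 31) = -(31 / 23). Reduce: 31 ≡ 8 (mod 23). Now have -(8 / 23).
Factor out 2: 8 = 2^3. Since 23 ≡ 7 (mod 8), (2 / 23) = +1, and (2 / 23)^3 = +1. Now have -(1 / 23).
(1 / 23) = 1. Collecting the sign factors: -1.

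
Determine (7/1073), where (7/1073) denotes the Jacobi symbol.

1073 ≡ 1 (mod 4), so quadratic reciprocity gives (7/1073) = (1073/7). Reduce: 1073 ≡ 2 (mod 7). Now have (2/7).
Factor out 2: 2 = 2. Since 7 ≡ 7 (mod 8), (2/7) = +1. Now have (1/7).
(1/7) = 1. Collecting the sign factors: 1.

1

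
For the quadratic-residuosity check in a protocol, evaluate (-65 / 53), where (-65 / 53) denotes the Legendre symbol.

-1

(-65 / 53)
  = (65 / 53)    [53 ≡ 1 mod 4 ⇒ (-1 / 53) = +1]
  = (12 / 53)    [65 ≡ 12 mod 53]
  = (3 / 53)    [53 ≡ 5 mod 8 ⇒ (2 / 53)^2 = +1]
  = (53 / 3)    [QR: 53 ≡ 1 mod 4, sign kept]
  = (2 / 3)    [53 ≡ 2 mod 3]
  = -(1 / 3)    [3 ≡ 3 mod 8 ⇒ (2 / 3) = -1]
  = -1    [(1 / 3) = 1]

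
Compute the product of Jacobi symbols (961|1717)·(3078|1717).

By multiplicativity, (961·3078|1717) = (961|1717)·(3078|1717).
First factor (961|1717):
961 ≡ 1 (mod 4), so quadratic reciprocity gives (961|1717) = (1717|961). Reduce: 1717 ≡ 756 (mod 961). Now have (756|961).
Factor out 2: 756 = 2^2·189. Since 961 ≡ 1 (mod 8), (2|961) = +1, and (2|961)^2 = +1. Now have (189|961).
189 ≡ 1 (mod 4), so quadratic reciprocity gives (189|961) = (961|189). Reduce: 961 ≡ 16 (mod 189). Now have (16|189).
Factor out 2: 16 = 2^4. Since 189 ≡ 5 (mod 8), (2|189) = -1, and (2|189)^4 = +1. Now have (1|189).
(1|189) = 1. Collecting the sign factors: 1.
Second factor (3078|1717):
Reduce the numerator: 3078 ≡ 1361 (mod 1717), so (3078|1717) = (1361|1717).
1361 ≡ 1 (mod 4), so quadratic reciprocity gives (1361|1717) = (1717|1361). Reduce: 1717 ≡ 356 (mod 1361). Now have (356|1361).
Factor out 2: 356 = 2^2·89. Since 1361 ≡ 1 (mod 8), (2|1361) = +1, and (2|1361)^2 = +1. Now have (89|1361).
89 ≡ 1 (mod 4), so quadratic reciprocity gives (89|1361) = (1361|89). Reduce: 1361 ≡ 26 (mod 89). Now have (26|89).
Factor out 2: 26 = 2·13. Since 89 ≡ 1 (mod 8), (2|89) = +1. Now have (13|89).
13 ≡ 1 (mod 4), so quadratic reciprocity gives (13|89) = (89|13). Reduce: 89 ≡ 11 (mod 13). Now have (11|13).
13 ≡ 1 (mod 4), so quadratic reciprocity gives (11|13) = (13|11). Reduce: 13 ≡ 2 (mod 11). Now have (2|11).
Factor out 2: 2 = 2. Since 11 ≡ 3 (mod 8), (2|11) = -1. Now have -(1|11).
(1|11) = 1. Collecting the sign factors: -1.
Product: (1)·(-1) = -1.

-1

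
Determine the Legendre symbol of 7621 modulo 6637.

(7621/6637)
  = (984/6637)    [7621 ≡ 984 mod 6637]
  = -(123/6637)    [6637 ≡ 5 mod 8 ⇒ (2/6637)^3 = -1]
  = -(6637/123)    [QR: 6637 ≡ 1 mod 4, sign kept]
  = -(118/123)    [6637 ≡ 118 mod 123]
  = (59/123)    [123 ≡ 3 mod 8 ⇒ (2/123) = -1]
  = -(123/59)    [QR: both ≡ 3 mod 4, sign flips]
  = -(5/59)    [123 ≡ 5 mod 59]
  = -(59/5)    [QR: 5 ≡ 1 mod 4, sign kept]
  = -(4/5)    [59 ≡ 4 mod 5]
  = -(1/5)    [5 ≡ 5 mod 8 ⇒ (2/5)^2 = +1]
  = -1    [(1/5) = 1]

-1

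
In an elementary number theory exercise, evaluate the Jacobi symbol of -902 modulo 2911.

(-902 / 2911)
  = (2009 / 2911)    [-902 ≡ 2009 mod 2911]
  = (2911 / 2009)    [QR: 2009 ≡ 1 mod 4, sign kept]
  = (902 / 2009)    [2911 ≡ 902 mod 2009]
  = (451 / 2009)    [2009 ≡ 1 mod 8 ⇒ (2 / 2009) = +1]
  = (2009 / 451)    [QR: 2009 ≡ 1 mod 4, sign kept]
  = (205 / 451)    [2009 ≡ 205 mod 451]
  = (451 / 205)    [QR: 205 ≡ 1 mod 4, sign kept]
  = (41 / 205)    [451 ≡ 41 mod 205]
  = (205 / 41)    [QR: 41 ≡ 1 mod 4, sign kept]
  = (0 / 41)    [205 ≡ 0 mod 41]
  = 0    [numerator 0, gcd > 1]

0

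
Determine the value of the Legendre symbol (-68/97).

Reduce the numerator: -68 ≡ 29 (mod 97), so (-68/97) = (29/97).
29 ≡ 1 (mod 4), so quadratic reciprocity gives (29/97) = (97/29). Reduce: 97 ≡ 10 (mod 29). Now have (10/29).
Factor out 2: 10 = 2·5. Since 29 ≡ 5 (mod 8), (2/29) = -1. Now have -(5/29).
5 ≡ 1 (mod 4), so quadratic reciprocity gives (5/29) = (29/5). Reduce: 29 ≡ 4 (mod 5). Now have -(4/5).
Factor out 2: 4 = 2^2. Since 5 ≡ 5 (mod 8), (2/5) = -1, and (2/5)^2 = +1. Now have -(1/5).
(1/5) = 1. Collecting the sign factors: -1.

-1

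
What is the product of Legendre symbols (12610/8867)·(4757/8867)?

1

By multiplicativity, (12610·4757/8867) = (12610/8867)·(4757/8867).
First factor (12610/8867):
Reduce the numerator: 12610 ≡ 3743 (mod 8867), so (12610/8867) = (3743/8867).
Both 3743 ≡ 3 and 8867 ≡ 3 (mod 4), so reciprocity gives (3743/8867) = -(8867/3743). Reduce: 8867 ≡ 1381 (mod 3743). Now have -(1381/3743).
1381 ≡ 1 (mod 4), so quadratic reciprocity gives (1381/3743) = (3743/1381). Reduce: 3743 ≡ 981 (mod 1381). Now have -(981/1381).
981 ≡ 1 (mod 4), so quadratic reciprocity gives (981/1381) = (1381/981). Reduce: 1381 ≡ 400 (mod 981). Now have -(400/981).
Factor out 2: 400 = 2^4·25. Since 981 ≡ 5 (mod 8), (2/981) = -1, and (2/981)^4 = +1. Now have -(25/981).
25 ≡ 1 (mod 4), so quadratic reciprocity gives (25/981) = (981/25). Reduce: 981 ≡ 6 (mod 25). Now have -(6/25).
Factor out 2: 6 = 2·3. Since 25 ≡ 1 (mod 8), (2/25) = +1. Now have -(3/25).
25 ≡ 1 (mod 4), so quadratic reciprocity gives (3/25) = (25/3). Reduce: 25 ≡ 1 (mod 3). Now have -(1/3).
(1/3) = 1. Collecting the sign factors: -1.
Second factor (4757/8867):
4757 ≡ 1 (mod 4), so quadratic reciprocity gives (4757/8867) = (8867/4757). Reduce: 8867 ≡ 4110 (mod 4757). Now have (4110/4757).
Factor out 2: 4110 = 2·2055. Since 4757 ≡ 5 (mod 8), (2/4757) = -1. Now have -(2055/4757).
4757 ≡ 1 (mod 4), so quadratic reciprocity gives (2055/4757) = (4757/2055). Reduce: 4757 ≡ 647 (mod 2055). Now have -(647/2055).
Both 647 ≡ 3 and 2055 ≡ 3 (mod 4), so reciprocity gives (647/2055) = -(2055/647). Reduce: 2055 ≡ 114 (mod 647). Now have (114/647).
Factor out 2: 114 = 2·57. Since 647 ≡ 7 (mod 8), (2/647) = +1. Now have (57/647).
57 ≡ 1 (mod 4), so quadratic reciprocity gives (57/647) = (647/57). Reduce: 647 ≡ 20 (mod 57). Now have (20/57).
Factor out 2: 20 = 2^2·5. Since 57 ≡ 1 (mod 8), (2/57) = +1, and (2/57)^2 = +1. Now have (5/57).
5 ≡ 1 (mod 4), so quadratic reciprocity gives (5/57) = (57/5). Reduce: 57 ≡ 2 (mod 5). Now have (2/5).
Factor out 2: 2 = 2. Since 5 ≡ 5 (mod 8), (2/5) = -1. Now have -(1/5).
(1/5) = 1. Collecting the sign factors: -1.
Product: (-1)·(-1) = 1.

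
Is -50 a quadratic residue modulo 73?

yes

Reduce the numerator: -50 ≡ 23 (mod 73), so (-50/73) = (23/73).
73 ≡ 1 (mod 4), so quadratic reciprocity gives (23/73) = (73/23). Reduce: 73 ≡ 4 (mod 23). Now have (4/23).
Factor out 2: 4 = 2^2. Since 23 ≡ 7 (mod 8), (2/23) = +1, and (2/23)^2 = +1. Now have (1/23).
(1/23) = 1. Collecting the sign factors: 1.
The Legendre symbol is 1, so x^2 ≡ -50 (mod 73) has solution.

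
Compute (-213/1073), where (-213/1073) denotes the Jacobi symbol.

-1

(-213/1073)
  = (860/1073)    [-213 ≡ 860 mod 1073]
  = (215/1073)    [1073 ≡ 1 mod 8 ⇒ (2/1073)^2 = +1]
  = (1073/215)    [QR: 1073 ≡ 1 mod 4, sign kept]
  = (213/215)    [1073 ≡ 213 mod 215]
  = (215/213)    [QR: 213 ≡ 1 mod 4, sign kept]
  = (2/213)    [215 ≡ 2 mod 213]
  = -(1/213)    [213 ≡ 5 mod 8 ⇒ (2/213) = -1]
  = -1    [(1/213) = 1]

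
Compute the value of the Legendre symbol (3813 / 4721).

3813 ≡ 1 (mod 4), so quadratic reciprocity gives (3813 / 4721) = (4721 / 3813). Reduce: 4721 ≡ 908 (mod 3813). Now have (908 / 3813).
Factor out 2: 908 = 2^2·227. Since 3813 ≡ 5 (mod 8), (2 / 3813) = -1, and (2 / 3813)^2 = +1. Now have (227 / 3813).
3813 ≡ 1 (mod 4), so quadratic reciprocity gives (227 / 3813) = (3813 / 227). Reduce: 3813 ≡ 181 (mod 227). Now have (181 / 227).
181 ≡ 1 (mod 4), so quadratic reciprocity gives (181 / 227) = (227 / 181). Reduce: 227 ≡ 46 (mod 181). Now have (46 / 181).
Factor out 2: 46 = 2·23. Since 181 ≡ 5 (mod 8), (2 / 181) = -1. Now have -(23 / 181).
181 ≡ 1 (mod 4), so quadratic reciprocity gives (23 / 181) = (181 / 23). Reduce: 181 ≡ 20 (mod 23). Now have -(20 / 23).
Factor out 2: 20 = 2^2·5. Since 23 ≡ 7 (mod 8), (2 / 23) = +1, and (2 / 23)^2 = +1. Now have -(5 / 23).
5 ≡ 1 (mod 4), so quadratic reciprocity gives (5 / 23) = (23 / 5). Reduce: 23 ≡ 3 (mod 5). Now have -(3 / 5).
5 ≡ 1 (mod 4), so quadratic reciprocity gives (3 / 5) = (5 / 3). Reduce: 5 ≡ 2 (mod 3). Now have -(2 / 3).
Factor out 2: 2 = 2. Since 3 ≡ 3 (mod 8), (2 / 3) = -1. Now have (1 / 3).
(1 / 3) = 1. Collecting the sign factors: 1.

1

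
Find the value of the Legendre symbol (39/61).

1

(39/61)
  = (61/39)    [QR: 61 ≡ 1 mod 4, sign kept]
  = (22/39)    [61 ≡ 22 mod 39]
  = (11/39)    [39 ≡ 7 mod 8 ⇒ (2/39) = +1]
  = -(39/11)    [QR: both ≡ 3 mod 4, sign flips]
  = -(6/11)    [39 ≡ 6 mod 11]
  = (3/11)    [11 ≡ 3 mod 8 ⇒ (2/11) = -1]
  = -(11/3)    [QR: both ≡ 3 mod 4, sign flips]
  = -(2/3)    [11 ≡ 2 mod 3]
  = (1/3)    [3 ≡ 3 mod 8 ⇒ (2/3) = -1]
  = 1    [(1/3) = 1]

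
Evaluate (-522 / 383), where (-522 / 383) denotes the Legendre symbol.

Reduce the numerator: -522 ≡ 244 (mod 383), so (-522 / 383) = (244 / 383).
Factor out 2: 244 = 2^2·61. Since 383 ≡ 7 (mod 8), (2 / 383) = +1, and (2 / 383)^2 = +1. Now have (61 / 383).
61 ≡ 1 (mod 4), so quadratic reciprocity gives (61 / 383) = (383 / 61). Reduce: 383 ≡ 17 (mod 61). Now have (17 / 61).
17 ≡ 1 (mod 4), so quadratic reciprocity gives (17 / 61) = (61 / 17). Reduce: 61 ≡ 10 (mod 17). Now have (10 / 17).
Factor out 2: 10 = 2·5. Since 17 ≡ 1 (mod 8), (2 / 17) = +1. Now have (5 / 17).
5 ≡ 1 (mod 4), so quadratic reciprocity gives (5 / 17) = (17 / 5). Reduce: 17 ≡ 2 (mod 5). Now have (2 / 5).
Factor out 2: 2 = 2. Since 5 ≡ 5 (mod 8), (2 / 5) = -1. Now have -(1 / 5).
(1 / 5) = 1. Collecting the sign factors: -1.

-1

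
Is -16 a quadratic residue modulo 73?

(-16|73)
  = (16|73)    [73 ≡ 1 mod 4 ⇒ (-1|73) = +1]
  = (1|73)    [73 ≡ 1 mod 8 ⇒ (2|73)^4 = +1]
  = 1    [(1|73) = 1]
The Legendre symbol is 1, so x^2 ≡ -16 (mod 73) has solution.

yes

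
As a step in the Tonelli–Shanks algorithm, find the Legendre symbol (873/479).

1

Reduce the numerator: 873 ≡ 394 (mod 479), so (873/479) = (394/479).
Factor out 2: 394 = 2·197. Since 479 ≡ 7 (mod 8), (2/479) = +1. Now have (197/479).
197 ≡ 1 (mod 4), so quadratic reciprocity gives (197/479) = (479/197). Reduce: 479 ≡ 85 (mod 197). Now have (85/197).
85 ≡ 1 (mod 4), so quadratic reciprocity gives (85/197) = (197/85). Reduce: 197 ≡ 27 (mod 85). Now have (27/85).
85 ≡ 1 (mod 4), so quadratic reciprocity gives (27/85) = (85/27). Reduce: 85 ≡ 4 (mod 27). Now have (4/27).
Factor out 2: 4 = 2^2. Since 27 ≡ 3 (mod 8), (2/27) = -1, and (2/27)^2 = +1. Now have (1/27).
(1/27) = 1. Collecting the sign factors: 1.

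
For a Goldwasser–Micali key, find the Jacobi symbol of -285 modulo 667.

Reduce the numerator: -285 ≡ 382 (mod 667), so (-285/667) = (382/667).
Factor out 2: 382 = 2·191. Since 667 ≡ 3 (mod 8), (2/667) = -1. Now have -(191/667).
Both 191 ≡ 3 and 667 ≡ 3 (mod 4), so reciprocity gives (191/667) = -(667/191). Reduce: 667 ≡ 94 (mod 191). Now have (94/191).
Factor out 2: 94 = 2·47. Since 191 ≡ 7 (mod 8), (2/191) = +1. Now have (47/191).
Both 47 ≡ 3 and 191 ≡ 3 (mod 4), so reciprocity gives (47/191) = -(191/47). Reduce: 191 ≡ 3 (mod 47). Now have -(3/47).
Both 3 ≡ 3 and 47 ≡ 3 (mod 4), so reciprocity gives (3/47) = -(47/3). Reduce: 47 ≡ 2 (mod 3). Now have (2/3).
Factor out 2: 2 = 2. Since 3 ≡ 3 (mod 8), (2/3) = -1. Now have -(1/3).
(1/3) = 1. Collecting the sign factors: -1.

-1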